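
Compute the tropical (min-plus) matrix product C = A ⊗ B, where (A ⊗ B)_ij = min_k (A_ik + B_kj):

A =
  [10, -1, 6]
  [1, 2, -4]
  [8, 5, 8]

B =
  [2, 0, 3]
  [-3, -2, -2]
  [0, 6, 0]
A ⊗ B =
  [-4, -3, -3]
  [-4, 0, -4]
  [2, 3, 3]

Apply the min-plus product entry-by-entry:
  C[0][0] = min over k of (A[0][0] + B[0][0] = 10 + 2 = 12, A[0][1] + B[1][0] = -1 + -3 = -4, A[0][2] + B[2][0] = 6 + 0 = 6) = -4 (attained at k = 1)
  C[0][1] = min over k of (A[0][0] + B[0][1] = 10 + 0 = 10, A[0][1] + B[1][1] = -1 + -2 = -3, A[0][2] + B[2][1] = 6 + 6 = 12) = -3 (attained at k = 1)
  C[0][2] = min over k of (A[0][0] + B[0][2] = 10 + 3 = 13, A[0][1] + B[1][2] = -1 + -2 = -3, A[0][2] + B[2][2] = 6 + 0 = 6) = -3 (attained at k = 1)
  C[1][0] = min over k of (A[1][0] + B[0][0] = 1 + 2 = 3, A[1][1] + B[1][0] = 2 + -3 = -1, A[1][2] + B[2][0] = -4 + 0 = -4) = -4 (attained at k = 2)
  C[1][1] = min over k of (A[1][0] + B[0][1] = 1 + 0 = 1, A[1][1] + B[1][1] = 2 + -2 = 0, A[1][2] + B[2][1] = -4 + 6 = 2) = 0 (attained at k = 1)
  C[1][2] = min over k of (A[1][0] + B[0][2] = 1 + 3 = 4, A[1][1] + B[1][2] = 2 + -2 = 0, A[1][2] + B[2][2] = -4 + 0 = -4) = -4 (attained at k = 2)
  C[2][0] = min over k of (A[2][0] + B[0][0] = 8 + 2 = 10, A[2][1] + B[1][0] = 5 + -3 = 2, A[2][2] + B[2][0] = 8 + 0 = 8) = 2 (attained at k = 1)
  C[2][1] = min over k of (A[2][0] + B[0][1] = 8 + 0 = 8, A[2][1] + B[1][1] = 5 + -2 = 3, A[2][2] + B[2][1] = 8 + 6 = 14) = 3 (attained at k = 1)
  C[2][2] = min over k of (A[2][0] + B[0][2] = 8 + 3 = 11, A[2][1] + B[1][2] = 5 + -2 = 3, A[2][2] + B[2][2] = 8 + 0 = 8) = 3 (attained at k = 1)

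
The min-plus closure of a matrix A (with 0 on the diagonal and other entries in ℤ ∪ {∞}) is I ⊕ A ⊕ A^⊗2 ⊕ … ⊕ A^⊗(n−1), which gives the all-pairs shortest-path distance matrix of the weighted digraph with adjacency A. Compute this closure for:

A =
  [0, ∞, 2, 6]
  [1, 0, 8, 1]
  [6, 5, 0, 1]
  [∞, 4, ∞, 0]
Closure =
  [0, 7, 2, 3]
  [1, 0, 3, 1]
  [6, 5, 0, 1]
  [5, 4, 7, 0]

This is the Floyd-Warshall all-pairs shortest-path computation. For each intermediate vertex k = 0, 1, …, 3, update dist[i][j] ← min(dist[i][j], dist[i][k] + dist[k][j]). The final matrix gives, for each (i, j), the minimum total weight of any directed path from i to j (possibly empty when i = j).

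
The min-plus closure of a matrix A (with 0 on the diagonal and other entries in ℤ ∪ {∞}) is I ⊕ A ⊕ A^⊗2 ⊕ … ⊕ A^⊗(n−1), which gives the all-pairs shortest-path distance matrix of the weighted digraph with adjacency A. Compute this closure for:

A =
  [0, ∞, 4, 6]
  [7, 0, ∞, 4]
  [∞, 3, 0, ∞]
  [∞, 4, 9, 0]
Closure =
  [0, 7, 4, 6]
  [7, 0, 11, 4]
  [10, 3, 0, 7]
  [11, 4, 9, 0]

This is the Floyd-Warshall all-pairs shortest-path computation. For each intermediate vertex k = 0, 1, …, 3, update dist[i][j] ← min(dist[i][j], dist[i][k] + dist[k][j]). The final matrix gives, for each (i, j), the minimum total weight of any directed path from i to j (possibly empty when i = j).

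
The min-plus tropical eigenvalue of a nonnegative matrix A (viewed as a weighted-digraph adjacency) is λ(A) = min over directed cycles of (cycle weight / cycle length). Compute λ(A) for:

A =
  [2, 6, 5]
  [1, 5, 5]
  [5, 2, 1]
λ(A) = 1

Enumerate directed cycles and compute their means (weight / length). Sample:
  cycle 0 → 0: weight = 2, length = 1, mean = 2/1 ≈ 2.000
  cycle 1 → 1: weight = 5, length = 1, mean = 5/1 ≈ 5.000
  cycle 2 → 2: weight = 1, length = 1, mean = 1/1 ≈ 1.000
  cycle 0 → 1 → 0: weight = 7, length = 2, mean = 7/2 ≈ 3.500
  cycle 0 → 2 → 0: weight = 10, length = 2, mean = 10/2 ≈ 5.000
  cycle 1 → 0 → 1: weight = 7, length = 2, mean = 7/2 ≈ 3.500
Minimum mean = 1.000, attained e.g. along the cycle 2 → 2 with weight 1 and length 1. So λ(A) = 1/1 = 1.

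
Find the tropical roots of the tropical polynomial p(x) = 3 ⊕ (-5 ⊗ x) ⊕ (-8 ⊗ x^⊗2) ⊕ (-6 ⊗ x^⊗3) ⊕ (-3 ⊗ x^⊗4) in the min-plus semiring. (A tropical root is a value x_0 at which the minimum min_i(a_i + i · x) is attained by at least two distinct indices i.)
Roots: {-3, -2, 3, 8}

Each tropical root is a break point of the lower envelope of the lines y = a_i + i · x (there are 5 lines, with slopes 0, 1, ..., 4). Only the lines that attain the minimum somewhere contribute to roots; other lines are dominated. Here the surviving (envelope) indices are i = 4, i = 3, i = 2, i = 1, i = 0.
Intersections between consecutive envelope lines give the roots: for adjacent envelope indices i < j the intersection is x = (a_i − a_j) / (j − i). Reading off the sorted break points: {-3, -2, 3, 8}.
Verification: at each break x_0, at least two indices attain the minimum of min_i(a_i + i · x_0).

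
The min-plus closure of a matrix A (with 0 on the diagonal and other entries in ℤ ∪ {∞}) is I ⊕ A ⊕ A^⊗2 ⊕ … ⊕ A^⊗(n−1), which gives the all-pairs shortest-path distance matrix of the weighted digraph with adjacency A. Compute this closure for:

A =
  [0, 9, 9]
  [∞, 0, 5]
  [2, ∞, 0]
Closure =
  [0, 9, 9]
  [7, 0, 5]
  [2, 11, 0]

This is the Floyd-Warshall all-pairs shortest-path computation. For each intermediate vertex k = 0, 1, …, 2, update dist[i][j] ← min(dist[i][j], dist[i][k] + dist[k][j]). The final matrix gives, for each (i, j), the minimum total weight of any directed path from i to j (possibly empty when i = j).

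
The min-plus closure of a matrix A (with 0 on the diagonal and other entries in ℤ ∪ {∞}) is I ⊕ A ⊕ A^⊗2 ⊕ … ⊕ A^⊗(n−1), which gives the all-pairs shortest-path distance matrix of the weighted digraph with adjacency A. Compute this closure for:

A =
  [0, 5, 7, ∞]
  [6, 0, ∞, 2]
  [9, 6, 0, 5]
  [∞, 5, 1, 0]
Closure =
  [0, 5, 7, 7]
  [6, 0, 3, 2]
  [9, 6, 0, 5]
  [10, 5, 1, 0]

This is the Floyd-Warshall all-pairs shortest-path computation. For each intermediate vertex k = 0, 1, …, 3, update dist[i][j] ← min(dist[i][j], dist[i][k] + dist[k][j]). The final matrix gives, for each (i, j), the minimum total weight of any directed path from i to j (possibly empty when i = j).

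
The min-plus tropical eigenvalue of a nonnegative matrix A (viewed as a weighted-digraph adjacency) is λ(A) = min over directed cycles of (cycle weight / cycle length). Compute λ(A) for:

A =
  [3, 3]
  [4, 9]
λ(A) = 3

Enumerate directed cycles and compute their means (weight / length). Sample:
  cycle 0 → 0: weight = 3, length = 1, mean = 3/1 ≈ 3.000
  cycle 1 → 1: weight = 9, length = 1, mean = 9/1 ≈ 9.000
  cycle 0 → 1 → 0: weight = 7, length = 2, mean = 7/2 ≈ 3.500
  cycle 1 → 0 → 1: weight = 7, length = 2, mean = 7/2 ≈ 3.500
Minimum mean = 3.000, attained e.g. along the cycle 0 → 0 with weight 3 and length 1. So λ(A) = 3/1 = 3.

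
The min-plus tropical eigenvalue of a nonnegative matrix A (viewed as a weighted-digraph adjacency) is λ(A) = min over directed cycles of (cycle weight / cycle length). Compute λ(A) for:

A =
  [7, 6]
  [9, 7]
λ(A) = 7

Enumerate directed cycles and compute their means (weight / length). Sample:
  cycle 0 → 0: weight = 7, length = 1, mean = 7/1 ≈ 7.000
  cycle 1 → 1: weight = 7, length = 1, mean = 7/1 ≈ 7.000
  cycle 0 → 1 → 0: weight = 15, length = 2, mean = 15/2 ≈ 7.500
  cycle 1 → 0 → 1: weight = 15, length = 2, mean = 15/2 ≈ 7.500
Minimum mean = 7.000, attained e.g. along the cycle 0 → 0 with weight 7 and length 1. So λ(A) = 7/1 = 7.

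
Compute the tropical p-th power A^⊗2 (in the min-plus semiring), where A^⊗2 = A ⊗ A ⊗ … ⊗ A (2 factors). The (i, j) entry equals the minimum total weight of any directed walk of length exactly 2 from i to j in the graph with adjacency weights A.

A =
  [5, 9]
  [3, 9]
A^⊗2 =
  [10, 14]
  [8, 12]

Each entry (A^⊗2)_ij equals the minimum over all length-2 walks i = v_0 → v_1 → … → v_2 = j of Σ_t A[v_t][v_{t+1}]. For example, for (i, j) = (0, 1) we minimise over 2 possible intermediate vertex sequences; the minimum is 14, attained along the walk 0 → 0 → 1.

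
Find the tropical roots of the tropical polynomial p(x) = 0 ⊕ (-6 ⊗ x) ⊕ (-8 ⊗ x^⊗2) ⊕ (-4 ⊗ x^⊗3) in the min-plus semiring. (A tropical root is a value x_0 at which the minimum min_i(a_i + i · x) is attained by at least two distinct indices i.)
Roots: {-4, 2, 6}

Each tropical root is a break point of the lower envelope of the lines y = a_i + i · x (there are 4 lines, with slopes 0, 1, ..., 3). Only the lines that attain the minimum somewhere contribute to roots; other lines are dominated. Here the surviving (envelope) indices are i = 3, i = 2, i = 1, i = 0.
Intersections between consecutive envelope lines give the roots: for adjacent envelope indices i < j the intersection is x = (a_i − a_j) / (j − i). Reading off the sorted break points: {-4, 2, 6}.
Verification: at each break x_0, at least two indices attain the minimum of min_i(a_i + i · x_0).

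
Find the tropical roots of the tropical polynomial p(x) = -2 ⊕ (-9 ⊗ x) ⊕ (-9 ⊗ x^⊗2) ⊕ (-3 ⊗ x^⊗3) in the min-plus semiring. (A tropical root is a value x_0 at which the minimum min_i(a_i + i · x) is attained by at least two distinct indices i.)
Roots: {-6, 0, 7}

Each tropical root is a break point of the lower envelope of the lines y = a_i + i · x (there are 4 lines, with slopes 0, 1, ..., 3). Only the lines that attain the minimum somewhere contribute to roots; other lines are dominated. Here the surviving (envelope) indices are i = 3, i = 2, i = 1, i = 0.
Intersections between consecutive envelope lines give the roots: for adjacent envelope indices i < j the intersection is x = (a_i − a_j) / (j − i). Reading off the sorted break points: {-6, 0, 7}.
Verification: at each break x_0, at least two indices attain the minimum of min_i(a_i + i · x_0).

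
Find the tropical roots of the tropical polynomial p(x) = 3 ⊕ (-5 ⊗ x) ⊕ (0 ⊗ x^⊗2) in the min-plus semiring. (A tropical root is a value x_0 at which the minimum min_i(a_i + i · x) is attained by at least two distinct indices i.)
Roots: {-5, 8}

Each tropical root is a break point of the lower envelope of the lines y = a_i + i · x (there are 3 lines, with slopes 0, 1, ..., 2). Only the lines that attain the minimum somewhere contribute to roots; other lines are dominated. Here the surviving (envelope) indices are i = 2, i = 1, i = 0.
Intersections between consecutive envelope lines give the roots: for adjacent envelope indices i < j the intersection is x = (a_i − a_j) / (j − i). Reading off the sorted break points: {-5, 8}.
Verification: at each break x_0, at least two indices attain the minimum of min_i(a_i + i · x_0).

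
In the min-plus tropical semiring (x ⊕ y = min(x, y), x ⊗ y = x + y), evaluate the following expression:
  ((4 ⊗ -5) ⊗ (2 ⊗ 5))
((4 ⊗ -5) ⊗ (2 ⊗ 5)) = 6

Expand innermost to outermost. Recall ⊕ takes the minimum of its arguments and ⊗ takes their sum. Working out the expression ((4 ⊗ -5) ⊗ (2 ⊗ 5)) gives 6.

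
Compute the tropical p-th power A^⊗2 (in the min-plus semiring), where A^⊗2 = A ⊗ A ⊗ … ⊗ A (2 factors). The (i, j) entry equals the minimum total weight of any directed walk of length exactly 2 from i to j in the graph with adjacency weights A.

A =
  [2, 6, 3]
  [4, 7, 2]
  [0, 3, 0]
A^⊗2 =
  [3, 6, 3]
  [2, 5, 2]
  [0, 3, 0]

Each entry (A^⊗2)_ij equals the minimum over all length-2 walks i = v_0 → v_1 → … → v_2 = j of Σ_t A[v_t][v_{t+1}]. For example, for (i, j) = (0, 2) we minimise over 3 possible intermediate vertex sequences; the minimum is 3, attained along the walk 0 → 2 → 2.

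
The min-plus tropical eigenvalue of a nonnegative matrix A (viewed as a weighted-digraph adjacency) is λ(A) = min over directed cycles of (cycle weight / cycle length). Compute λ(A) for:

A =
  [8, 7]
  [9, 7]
λ(A) = 7

Enumerate directed cycles and compute their means (weight / length). Sample:
  cycle 0 → 0: weight = 8, length = 1, mean = 8/1 ≈ 8.000
  cycle 1 → 1: weight = 7, length = 1, mean = 7/1 ≈ 7.000
  cycle 0 → 1 → 0: weight = 16, length = 2, mean = 16/2 ≈ 8.000
  cycle 1 → 0 → 1: weight = 16, length = 2, mean = 16/2 ≈ 8.000
Minimum mean = 7.000, attained e.g. along the cycle 1 → 1 with weight 7 and length 1. So λ(A) = 7/1 = 7.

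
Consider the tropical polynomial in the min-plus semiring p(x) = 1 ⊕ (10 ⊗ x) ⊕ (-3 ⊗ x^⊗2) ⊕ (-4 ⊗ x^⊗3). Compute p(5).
p(5) = 1

A tropical monomial a ⊗ x^⊗i evaluates to a + i · x. Evaluating each term at x = 5:
  Term 0 contributes 1 + 0 · 5 = 1
  Term 1 contributes 10 + 1 · 5 = 15
  Term 2 contributes -3 + 2 · 5 = 7
  Term 3 contributes -4 + 3 · 5 = 11
p(5) = ⊕ of these = min[1, 15, 7, 11] = 1.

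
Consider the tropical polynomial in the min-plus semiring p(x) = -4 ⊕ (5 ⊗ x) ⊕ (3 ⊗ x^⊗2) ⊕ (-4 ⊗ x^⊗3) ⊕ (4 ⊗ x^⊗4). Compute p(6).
p(6) = -4

A tropical monomial a ⊗ x^⊗i evaluates to a + i · x. Evaluating each term at x = 6:
  Term 0 contributes -4 + 0 · 6 = -4
  Term 1 contributes 5 + 1 · 6 = 11
  Term 2 contributes 3 + 2 · 6 = 15
  Term 3 contributes -4 + 3 · 6 = 14
  Term 4 contributes 4 + 4 · 6 = 28
p(6) = ⊕ of these = min[-4, 11, 15, 14, 28] = -4.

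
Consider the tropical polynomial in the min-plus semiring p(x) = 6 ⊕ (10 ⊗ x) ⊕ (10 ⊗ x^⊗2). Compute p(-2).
p(-2) = 6

A tropical monomial a ⊗ x^⊗i evaluates to a + i · x. Evaluating each term at x = -2:
  Term 0 contributes 6 + 0 · -2 = 6
  Term 1 contributes 10 + 1 · -2 = 8
  Term 2 contributes 10 + 2 · -2 = 6
p(-2) = ⊕ of these = min[6, 8, 6] = 6.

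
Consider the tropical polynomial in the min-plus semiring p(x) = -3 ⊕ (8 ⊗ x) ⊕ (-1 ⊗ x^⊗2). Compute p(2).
p(2) = -3

A tropical monomial a ⊗ x^⊗i evaluates to a + i · x. Evaluating each term at x = 2:
  Term 0 contributes -3 + 0 · 2 = -3
  Term 1 contributes 8 + 1 · 2 = 10
  Term 2 contributes -1 + 2 · 2 = 3
p(2) = ⊕ of these = min[-3, 10, 3] = -3.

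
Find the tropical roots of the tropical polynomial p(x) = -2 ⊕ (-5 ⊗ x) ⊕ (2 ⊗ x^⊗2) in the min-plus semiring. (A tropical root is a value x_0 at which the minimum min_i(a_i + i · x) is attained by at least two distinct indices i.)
Roots: {-7, 3}

Each tropical root is a break point of the lower envelope of the lines y = a_i + i · x (there are 3 lines, with slopes 0, 1, ..., 2). Only the lines that attain the minimum somewhere contribute to roots; other lines are dominated. Here the surviving (envelope) indices are i = 2, i = 1, i = 0.
Intersections between consecutive envelope lines give the roots: for adjacent envelope indices i < j the intersection is x = (a_i − a_j) / (j − i). Reading off the sorted break points: {-7, 3}.
Verification: at each break x_0, at least two indices attain the minimum of min_i(a_i + i · x_0).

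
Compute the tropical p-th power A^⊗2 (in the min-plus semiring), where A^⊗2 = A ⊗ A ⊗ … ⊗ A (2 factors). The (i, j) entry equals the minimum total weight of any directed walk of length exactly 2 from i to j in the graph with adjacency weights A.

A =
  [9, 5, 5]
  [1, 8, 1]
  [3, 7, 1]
A^⊗2 =
  [6, 12, 6]
  [4, 6, 2]
  [4, 8, 2]

Each entry (A^⊗2)_ij equals the minimum over all length-2 walks i = v_0 → v_1 → … → v_2 = j of Σ_t A[v_t][v_{t+1}]. For example, for (i, j) = (0, 2) we minimise over 3 possible intermediate vertex sequences; the minimum is 6, attained along the walk 0 → 1 → 2.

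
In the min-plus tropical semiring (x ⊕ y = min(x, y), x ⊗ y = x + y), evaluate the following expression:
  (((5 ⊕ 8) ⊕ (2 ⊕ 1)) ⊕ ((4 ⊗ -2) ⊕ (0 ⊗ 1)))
(((5 ⊕ 8) ⊕ (2 ⊕ 1)) ⊕ ((4 ⊗ -2) ⊕ (0 ⊗ 1))) = 1

Expand innermost to outermost. Recall ⊕ takes the minimum of its arguments and ⊗ takes their sum. Working out the expression (((5 ⊕ 8) ⊕ (2 ⊕ 1)) ⊕ ((4 ⊗ -2) ⊕ (0 ⊗ 1))) gives 1.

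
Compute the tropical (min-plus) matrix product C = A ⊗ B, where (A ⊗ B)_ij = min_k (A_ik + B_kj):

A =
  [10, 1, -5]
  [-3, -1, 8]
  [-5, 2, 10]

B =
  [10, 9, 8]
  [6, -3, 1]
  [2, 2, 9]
A ⊗ B =
  [-3, -3, 2]
  [5, -4, 0]
  [5, -1, 3]

Apply the min-plus product entry-by-entry:
  C[0][0] = min over k of (A[0][0] + B[0][0] = 10 + 10 = 20, A[0][1] + B[1][0] = 1 + 6 = 7, A[0][2] + B[2][0] = -5 + 2 = -3) = -3 (attained at k = 2)
  C[0][1] = min over k of (A[0][0] + B[0][1] = 10 + 9 = 19, A[0][1] + B[1][1] = 1 + -3 = -2, A[0][2] + B[2][1] = -5 + 2 = -3) = -3 (attained at k = 2)
  C[0][2] = min over k of (A[0][0] + B[0][2] = 10 + 8 = 18, A[0][1] + B[1][2] = 1 + 1 = 2, A[0][2] + B[2][2] = -5 + 9 = 4) = 2 (attained at k = 1)
  C[1][0] = min over k of (A[1][0] + B[0][0] = -3 + 10 = 7, A[1][1] + B[1][0] = -1 + 6 = 5, A[1][2] + B[2][0] = 8 + 2 = 10) = 5 (attained at k = 1)
  C[1][1] = min over k of (A[1][0] + B[0][1] = -3 + 9 = 6, A[1][1] + B[1][1] = -1 + -3 = -4, A[1][2] + B[2][1] = 8 + 2 = 10) = -4 (attained at k = 1)
  C[1][2] = min over k of (A[1][0] + B[0][2] = -3 + 8 = 5, A[1][1] + B[1][2] = -1 + 1 = 0, A[1][2] + B[2][2] = 8 + 9 = 17) = 0 (attained at k = 1)
  C[2][0] = min over k of (A[2][0] + B[0][0] = -5 + 10 = 5, A[2][1] + B[1][0] = 2 + 6 = 8, A[2][2] + B[2][0] = 10 + 2 = 12) = 5 (attained at k = 0)
  C[2][1] = min over k of (A[2][0] + B[0][1] = -5 + 9 = 4, A[2][1] + B[1][1] = 2 + -3 = -1, A[2][2] + B[2][1] = 10 + 2 = 12) = -1 (attained at k = 1)
  C[2][2] = min over k of (A[2][0] + B[0][2] = -5 + 8 = 3, A[2][1] + B[1][2] = 2 + 1 = 3, A[2][2] + B[2][2] = 10 + 9 = 19) = 3 (attained at k = 0)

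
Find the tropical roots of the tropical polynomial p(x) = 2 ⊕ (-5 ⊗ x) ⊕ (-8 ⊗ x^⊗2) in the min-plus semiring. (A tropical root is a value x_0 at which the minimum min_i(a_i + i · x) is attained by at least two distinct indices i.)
Roots: {3, 7}

Each tropical root is a break point of the lower envelope of the lines y = a_i + i · x (there are 3 lines, with slopes 0, 1, ..., 2). Only the lines that attain the minimum somewhere contribute to roots; other lines are dominated. Here the surviving (envelope) indices are i = 2, i = 1, i = 0.
Intersections between consecutive envelope lines give the roots: for adjacent envelope indices i < j the intersection is x = (a_i − a_j) / (j − i). Reading off the sorted break points: {3, 7}.
Verification: at each break x_0, at least two indices attain the minimum of min_i(a_i + i · x_0).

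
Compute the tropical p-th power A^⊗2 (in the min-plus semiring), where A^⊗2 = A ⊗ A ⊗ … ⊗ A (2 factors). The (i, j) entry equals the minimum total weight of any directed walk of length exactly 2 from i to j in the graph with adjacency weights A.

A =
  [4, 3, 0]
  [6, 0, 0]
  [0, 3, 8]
A^⊗2 =
  [0, 3, 3]
  [0, 0, 0]
  [4, 3, 0]

Each entry (A^⊗2)_ij equals the minimum over all length-2 walks i = v_0 → v_1 → … → v_2 = j of Σ_t A[v_t][v_{t+1}]. For example, for (i, j) = (0, 2) we minimise over 3 possible intermediate vertex sequences; the minimum is 3, attained along the walk 0 → 1 → 2.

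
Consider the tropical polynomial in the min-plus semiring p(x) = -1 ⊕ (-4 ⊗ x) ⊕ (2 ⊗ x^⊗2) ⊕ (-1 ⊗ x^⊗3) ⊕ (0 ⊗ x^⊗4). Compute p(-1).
p(-1) = -5

A tropical monomial a ⊗ x^⊗i evaluates to a + i · x. Evaluating each term at x = -1:
  Term 0 contributes -1 + 0 · -1 = -1
  Term 1 contributes -4 + 1 · -1 = -5
  Term 2 contributes 2 + 2 · -1 = 0
  Term 3 contributes -1 + 3 · -1 = -4
  Term 4 contributes 0 + 4 · -1 = -4
p(-1) = ⊕ of these = min[-1, -5, 0, -4, -4] = -5.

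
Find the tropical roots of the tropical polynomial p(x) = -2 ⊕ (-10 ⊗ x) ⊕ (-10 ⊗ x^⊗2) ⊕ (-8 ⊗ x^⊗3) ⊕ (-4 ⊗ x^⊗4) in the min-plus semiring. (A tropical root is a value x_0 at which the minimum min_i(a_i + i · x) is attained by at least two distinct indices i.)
Roots: {-4, -2, 0, 8}

Each tropical root is a break point of the lower envelope of the lines y = a_i + i · x (there are 5 lines, with slopes 0, 1, ..., 4). Only the lines that attain the minimum somewhere contribute to roots; other lines are dominated. Here the surviving (envelope) indices are i = 4, i = 3, i = 2, i = 1, i = 0.
Intersections between consecutive envelope lines give the roots: for adjacent envelope indices i < j the intersection is x = (a_i − a_j) / (j − i). Reading off the sorted break points: {-4, -2, 0, 8}.
Verification: at each break x_0, at least two indices attain the minimum of min_i(a_i + i · x_0).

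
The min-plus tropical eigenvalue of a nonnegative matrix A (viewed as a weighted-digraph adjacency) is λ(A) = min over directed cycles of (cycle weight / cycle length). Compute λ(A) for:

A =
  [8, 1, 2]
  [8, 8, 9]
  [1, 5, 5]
λ(A) = 3/2

Enumerate directed cycles and compute their means (weight / length). Sample:
  cycle 0 → 0: weight = 8, length = 1, mean = 8/1 ≈ 8.000
  cycle 1 → 1: weight = 8, length = 1, mean = 8/1 ≈ 8.000
  cycle 2 → 2: weight = 5, length = 1, mean = 5/1 ≈ 5.000
  cycle 0 → 1 → 0: weight = 9, length = 2, mean = 9/2 ≈ 4.500
  cycle 0 → 2 → 0: weight = 3, length = 2, mean = 3/2 ≈ 1.500
  cycle 1 → 0 → 1: weight = 9, length = 2, mean = 9/2 ≈ 4.500
Minimum mean = 1.500, attained e.g. along the cycle 0 → 2 → 0 with weight 3 and length 2. So λ(A) = 3/2 = 3/2.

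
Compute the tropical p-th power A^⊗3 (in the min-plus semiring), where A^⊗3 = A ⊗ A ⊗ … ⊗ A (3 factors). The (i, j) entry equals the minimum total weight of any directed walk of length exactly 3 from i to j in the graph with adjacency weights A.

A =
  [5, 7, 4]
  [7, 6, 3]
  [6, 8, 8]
A^⊗3 =
  [15, 17, 14]
  [14, 16, 13]
  [16, 18, 15]

Each entry (A^⊗3)_ij equals the minimum over all length-3 walks i = v_0 → v_1 → … → v_3 = j of Σ_t A[v_t][v_{t+1}]. For example, for (i, j) = (0, 2) we minimise over 9 possible intermediate vertex sequences; the minimum is 14, attained along the walk 0 → 0 → 0 → 2.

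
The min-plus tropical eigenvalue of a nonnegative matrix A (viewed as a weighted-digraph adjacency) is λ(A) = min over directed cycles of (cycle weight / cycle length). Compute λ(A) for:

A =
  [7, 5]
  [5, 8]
λ(A) = 5

Enumerate directed cycles and compute their means (weight / length). Sample:
  cycle 0 → 0: weight = 7, length = 1, mean = 7/1 ≈ 7.000
  cycle 1 → 1: weight = 8, length = 1, mean = 8/1 ≈ 8.000
  cycle 0 → 1 → 0: weight = 10, length = 2, mean = 10/2 ≈ 5.000
  cycle 1 → 0 → 1: weight = 10, length = 2, mean = 10/2 ≈ 5.000
Minimum mean = 5.000, attained e.g. along the cycle 0 → 1 → 0 with weight 10 and length 2. So λ(A) = 10/2 = 5.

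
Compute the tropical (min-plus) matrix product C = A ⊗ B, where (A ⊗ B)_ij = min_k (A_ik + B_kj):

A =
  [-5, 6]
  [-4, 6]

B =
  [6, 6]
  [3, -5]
A ⊗ B =
  [1, 1]
  [2, 1]

Apply the min-plus product entry-by-entry:
  C[0][0] = min over k of (A[0][0] + B[0][0] = -5 + 6 = 1, A[0][1] + B[1][0] = 6 + 3 = 9) = 1 (attained at k = 0)
  C[0][1] = min over k of (A[0][0] + B[0][1] = -5 + 6 = 1, A[0][1] + B[1][1] = 6 + -5 = 1) = 1 (attained at k = 0)
  C[1][0] = min over k of (A[1][0] + B[0][0] = -4 + 6 = 2, A[1][1] + B[1][0] = 6 + 3 = 9) = 2 (attained at k = 0)
  C[1][1] = min over k of (A[1][0] + B[0][1] = -4 + 6 = 2, A[1][1] + B[1][1] = 6 + -5 = 1) = 1 (attained at k = 1)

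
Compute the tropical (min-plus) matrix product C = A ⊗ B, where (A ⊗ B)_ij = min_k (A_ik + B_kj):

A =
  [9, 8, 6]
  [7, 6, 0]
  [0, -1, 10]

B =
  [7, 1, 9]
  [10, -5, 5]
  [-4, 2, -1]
A ⊗ B =
  [2, 3, 5]
  [-4, 1, -1]
  [6, -6, 4]

Apply the min-plus product entry-by-entry:
  C[0][0] = min over k of (A[0][0] + B[0][0] = 9 + 7 = 16, A[0][1] + B[1][0] = 8 + 10 = 18, A[0][2] + B[2][0] = 6 + -4 = 2) = 2 (attained at k = 2)
  C[0][1] = min over k of (A[0][0] + B[0][1] = 9 + 1 = 10, A[0][1] + B[1][1] = 8 + -5 = 3, A[0][2] + B[2][1] = 6 + 2 = 8) = 3 (attained at k = 1)
  C[0][2] = min over k of (A[0][0] + B[0][2] = 9 + 9 = 18, A[0][1] + B[1][2] = 8 + 5 = 13, A[0][2] + B[2][2] = 6 + -1 = 5) = 5 (attained at k = 2)
  C[1][0] = min over k of (A[1][0] + B[0][0] = 7 + 7 = 14, A[1][1] + B[1][0] = 6 + 10 = 16, A[1][2] + B[2][0] = 0 + -4 = -4) = -4 (attained at k = 2)
  C[1][1] = min over k of (A[1][0] + B[0][1] = 7 + 1 = 8, A[1][1] + B[1][1] = 6 + -5 = 1, A[1][2] + B[2][1] = 0 + 2 = 2) = 1 (attained at k = 1)
  C[1][2] = min over k of (A[1][0] + B[0][2] = 7 + 9 = 16, A[1][1] + B[1][2] = 6 + 5 = 11, A[1][2] + B[2][2] = 0 + -1 = -1) = -1 (attained at k = 2)
  C[2][0] = min over k of (A[2][0] + B[0][0] = 0 + 7 = 7, A[2][1] + B[1][0] = -1 + 10 = 9, A[2][2] + B[2][0] = 10 + -4 = 6) = 6 (attained at k = 2)
  C[2][1] = min over k of (A[2][0] + B[0][1] = 0 + 1 = 1, A[2][1] + B[1][1] = -1 + -5 = -6, A[2][2] + B[2][1] = 10 + 2 = 12) = -6 (attained at k = 1)
  C[2][2] = min over k of (A[2][0] + B[0][2] = 0 + 9 = 9, A[2][1] + B[1][2] = -1 + 5 = 4, A[2][2] + B[2][2] = 10 + -1 = 9) = 4 (attained at k = 1)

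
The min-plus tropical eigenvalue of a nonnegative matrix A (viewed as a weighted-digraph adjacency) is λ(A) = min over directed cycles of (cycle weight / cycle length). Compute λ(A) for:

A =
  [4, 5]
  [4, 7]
λ(A) = 4

Enumerate directed cycles and compute their means (weight / length). Sample:
  cycle 0 → 0: weight = 4, length = 1, mean = 4/1 ≈ 4.000
  cycle 1 → 1: weight = 7, length = 1, mean = 7/1 ≈ 7.000
  cycle 0 → 1 → 0: weight = 9, length = 2, mean = 9/2 ≈ 4.500
  cycle 1 → 0 → 1: weight = 9, length = 2, mean = 9/2 ≈ 4.500
Minimum mean = 4.000, attained e.g. along the cycle 0 → 0 with weight 4 and length 1. So λ(A) = 4/1 = 4.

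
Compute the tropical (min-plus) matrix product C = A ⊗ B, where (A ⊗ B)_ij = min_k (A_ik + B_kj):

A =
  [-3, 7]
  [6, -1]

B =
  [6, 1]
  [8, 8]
A ⊗ B =
  [3, -2]
  [7, 7]

Apply the min-plus product entry-by-entry:
  C[0][0] = min over k of (A[0][0] + B[0][0] = -3 + 6 = 3, A[0][1] + B[1][0] = 7 + 8 = 15) = 3 (attained at k = 0)
  C[0][1] = min over k of (A[0][0] + B[0][1] = -3 + 1 = -2, A[0][1] + B[1][1] = 7 + 8 = 15) = -2 (attained at k = 0)
  C[1][0] = min over k of (A[1][0] + B[0][0] = 6 + 6 = 12, A[1][1] + B[1][0] = -1 + 8 = 7) = 7 (attained at k = 1)
  C[1][1] = min over k of (A[1][0] + B[0][1] = 6 + 1 = 7, A[1][1] + B[1][1] = -1 + 8 = 7) = 7 (attained at k = 0)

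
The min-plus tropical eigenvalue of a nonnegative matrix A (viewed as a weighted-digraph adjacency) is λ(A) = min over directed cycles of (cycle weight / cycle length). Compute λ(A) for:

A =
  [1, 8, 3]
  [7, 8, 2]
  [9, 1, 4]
λ(A) = 1

Enumerate directed cycles and compute their means (weight / length). Sample:
  cycle 0 → 0: weight = 1, length = 1, mean = 1/1 ≈ 1.000
  cycle 1 → 1: weight = 8, length = 1, mean = 8/1 ≈ 8.000
  cycle 2 → 2: weight = 4, length = 1, mean = 4/1 ≈ 4.000
  cycle 0 → 1 → 0: weight = 15, length = 2, mean = 15/2 ≈ 7.500
  cycle 0 → 2 → 0: weight = 12, length = 2, mean = 12/2 ≈ 6.000
  cycle 1 → 0 → 1: weight = 15, length = 2, mean = 15/2 ≈ 7.500
Minimum mean = 1.000, attained e.g. along the cycle 0 → 0 with weight 1 and length 1. So λ(A) = 1/1 = 1.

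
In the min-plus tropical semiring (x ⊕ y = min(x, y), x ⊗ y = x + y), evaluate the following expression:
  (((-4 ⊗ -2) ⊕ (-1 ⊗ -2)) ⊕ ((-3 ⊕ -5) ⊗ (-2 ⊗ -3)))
(((-4 ⊗ -2) ⊕ (-1 ⊗ -2)) ⊕ ((-3 ⊕ -5) ⊗ (-2 ⊗ -3))) = -10

Expand innermost to outermost. Recall ⊕ takes the minimum of its arguments and ⊗ takes their sum. Working out the expression (((-4 ⊗ -2) ⊕ (-1 ⊗ -2)) ⊕ ((-3 ⊕ -5) ⊗ (-2 ⊗ -3))) gives -10.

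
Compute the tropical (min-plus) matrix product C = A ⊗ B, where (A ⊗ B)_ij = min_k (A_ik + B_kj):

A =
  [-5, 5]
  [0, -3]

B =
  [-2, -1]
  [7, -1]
A ⊗ B =
  [-7, -6]
  [-2, -4]

Apply the min-plus product entry-by-entry:
  C[0][0] = min over k of (A[0][0] + B[0][0] = -5 + -2 = -7, A[0][1] + B[1][0] = 5 + 7 = 12) = -7 (attained at k = 0)
  C[0][1] = min over k of (A[0][0] + B[0][1] = -5 + -1 = -6, A[0][1] + B[1][1] = 5 + -1 = 4) = -6 (attained at k = 0)
  C[1][0] = min over k of (A[1][0] + B[0][0] = 0 + -2 = -2, A[1][1] + B[1][0] = -3 + 7 = 4) = -2 (attained at k = 0)
  C[1][1] = min over k of (A[1][0] + B[0][1] = 0 + -1 = -1, A[1][1] + B[1][1] = -3 + -1 = -4) = -4 (attained at k = 1)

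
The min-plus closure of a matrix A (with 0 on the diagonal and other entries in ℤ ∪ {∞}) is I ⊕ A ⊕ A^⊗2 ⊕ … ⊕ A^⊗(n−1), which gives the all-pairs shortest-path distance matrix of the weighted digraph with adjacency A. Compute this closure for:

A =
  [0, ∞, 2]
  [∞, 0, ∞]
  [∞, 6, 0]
Closure =
  [0, 8, 2]
  [∞, 0, ∞]
  [∞, 6, 0]

This is the Floyd-Warshall all-pairs shortest-path computation. For each intermediate vertex k = 0, 1, …, 2, update dist[i][j] ← min(dist[i][j], dist[i][k] + dist[k][j]). The final matrix gives, for each (i, j), the minimum total weight of any directed path from i to j (possibly empty when i = j).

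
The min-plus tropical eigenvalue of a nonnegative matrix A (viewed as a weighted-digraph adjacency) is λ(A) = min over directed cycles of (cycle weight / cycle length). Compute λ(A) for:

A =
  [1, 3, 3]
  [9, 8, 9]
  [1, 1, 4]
λ(A) = 1

Enumerate directed cycles and compute their means (weight / length). Sample:
  cycle 0 → 0: weight = 1, length = 1, mean = 1/1 ≈ 1.000
  cycle 1 → 1: weight = 8, length = 1, mean = 8/1 ≈ 8.000
  cycle 2 → 2: weight = 4, length = 1, mean = 4/1 ≈ 4.000
  cycle 0 → 1 → 0: weight = 12, length = 2, mean = 12/2 ≈ 6.000
  cycle 0 → 2 → 0: weight = 4, length = 2, mean = 4/2 ≈ 2.000
  cycle 1 → 0 → 1: weight = 12, length = 2, mean = 12/2 ≈ 6.000
Minimum mean = 1.000, attained e.g. along the cycle 0 → 0 with weight 1 and length 1. So λ(A) = 1/1 = 1.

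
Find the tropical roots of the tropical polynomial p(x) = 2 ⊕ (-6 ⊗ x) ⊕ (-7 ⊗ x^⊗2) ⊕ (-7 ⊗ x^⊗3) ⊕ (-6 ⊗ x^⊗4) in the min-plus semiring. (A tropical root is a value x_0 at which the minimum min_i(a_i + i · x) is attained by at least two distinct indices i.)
Roots: {-1, 0, 1, 8}

Each tropical root is a break point of the lower envelope of the lines y = a_i + i · x (there are 5 lines, with slopes 0, 1, ..., 4). Only the lines that attain the minimum somewhere contribute to roots; other lines are dominated. Here the surviving (envelope) indices are i = 4, i = 3, i = 2, i = 1, i = 0.
Intersections between consecutive envelope lines give the roots: for adjacent envelope indices i < j the intersection is x = (a_i − a_j) / (j − i). Reading off the sorted break points: {-1, 0, 1, 8}.
Verification: at each break x_0, at least two indices attain the minimum of min_i(a_i + i · x_0).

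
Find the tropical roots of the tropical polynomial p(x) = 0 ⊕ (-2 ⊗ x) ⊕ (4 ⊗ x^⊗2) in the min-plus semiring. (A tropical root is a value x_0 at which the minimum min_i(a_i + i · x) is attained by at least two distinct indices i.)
Roots: {-6, 2}

Each tropical root is a break point of the lower envelope of the lines y = a_i + i · x (there are 3 lines, with slopes 0, 1, ..., 2). Only the lines that attain the minimum somewhere contribute to roots; other lines are dominated. Here the surviving (envelope) indices are i = 2, i = 1, i = 0.
Intersections between consecutive envelope lines give the roots: for adjacent envelope indices i < j the intersection is x = (a_i − a_j) / (j − i). Reading off the sorted break points: {-6, 2}.
Verification: at each break x_0, at least two indices attain the minimum of min_i(a_i + i · x_0).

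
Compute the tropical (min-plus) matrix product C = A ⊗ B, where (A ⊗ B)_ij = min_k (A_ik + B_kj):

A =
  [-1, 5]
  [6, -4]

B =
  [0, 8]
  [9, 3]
A ⊗ B =
  [-1, 7]
  [5, -1]

Apply the min-plus product entry-by-entry:
  C[0][0] = min over k of (A[0][0] + B[0][0] = -1 + 0 = -1, A[0][1] + B[1][0] = 5 + 9 = 14) = -1 (attained at k = 0)
  C[0][1] = min over k of (A[0][0] + B[0][1] = -1 + 8 = 7, A[0][1] + B[1][1] = 5 + 3 = 8) = 7 (attained at k = 0)
  C[1][0] = min over k of (A[1][0] + B[0][0] = 6 + 0 = 6, A[1][1] + B[1][0] = -4 + 9 = 5) = 5 (attained at k = 1)
  C[1][1] = min over k of (A[1][0] + B[0][1] = 6 + 8 = 14, A[1][1] + B[1][1] = -4 + 3 = -1) = -1 (attained at k = 1)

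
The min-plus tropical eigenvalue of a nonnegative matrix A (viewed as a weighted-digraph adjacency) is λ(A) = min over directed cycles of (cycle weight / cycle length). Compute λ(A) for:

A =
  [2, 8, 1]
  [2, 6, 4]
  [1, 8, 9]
λ(A) = 1

Enumerate directed cycles and compute their means (weight / length). Sample:
  cycle 0 → 0: weight = 2, length = 1, mean = 2/1 ≈ 2.000
  cycle 1 → 1: weight = 6, length = 1, mean = 6/1 ≈ 6.000
  cycle 2 → 2: weight = 9, length = 1, mean = 9/1 ≈ 9.000
  cycle 0 → 1 → 0: weight = 10, length = 2, mean = 10/2 ≈ 5.000
  cycle 0 → 2 → 0: weight = 2, length = 2, mean = 2/2 ≈ 1.000
  cycle 1 → 0 → 1: weight = 10, length = 2, mean = 10/2 ≈ 5.000
Minimum mean = 1.000, attained e.g. along the cycle 0 → 2 → 0 with weight 2 and length 2. So λ(A) = 2/2 = 1.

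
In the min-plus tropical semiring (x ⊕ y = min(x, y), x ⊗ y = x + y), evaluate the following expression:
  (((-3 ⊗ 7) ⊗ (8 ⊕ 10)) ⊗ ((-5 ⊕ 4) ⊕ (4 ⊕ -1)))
(((-3 ⊗ 7) ⊗ (8 ⊕ 10)) ⊗ ((-5 ⊕ 4) ⊕ (4 ⊕ -1))) = 7

Expand innermost to outermost. Recall ⊕ takes the minimum of its arguments and ⊗ takes their sum. Working out the expression (((-3 ⊗ 7) ⊗ (8 ⊕ 10)) ⊗ ((-5 ⊕ 4) ⊕ (4 ⊕ -1))) gives 7.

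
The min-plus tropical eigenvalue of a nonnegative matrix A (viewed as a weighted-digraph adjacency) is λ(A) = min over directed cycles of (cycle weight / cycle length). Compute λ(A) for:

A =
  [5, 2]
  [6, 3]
λ(A) = 3

Enumerate directed cycles and compute their means (weight / length). Sample:
  cycle 0 → 0: weight = 5, length = 1, mean = 5/1 ≈ 5.000
  cycle 1 → 1: weight = 3, length = 1, mean = 3/1 ≈ 3.000
  cycle 0 → 1 → 0: weight = 8, length = 2, mean = 8/2 ≈ 4.000
  cycle 1 → 0 → 1: weight = 8, length = 2, mean = 8/2 ≈ 4.000
Minimum mean = 3.000, attained e.g. along the cycle 1 → 1 with weight 3 and length 1. So λ(A) = 3/1 = 3.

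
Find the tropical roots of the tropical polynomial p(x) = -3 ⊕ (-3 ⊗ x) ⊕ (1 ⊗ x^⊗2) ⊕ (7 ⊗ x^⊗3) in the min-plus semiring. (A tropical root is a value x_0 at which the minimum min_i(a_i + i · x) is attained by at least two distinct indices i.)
Roots: {-6, -4, 0}

Each tropical root is a break point of the lower envelope of the lines y = a_i + i · x (there are 4 lines, with slopes 0, 1, ..., 3). Only the lines that attain the minimum somewhere contribute to roots; other lines are dominated. Here the surviving (envelope) indices are i = 3, i = 2, i = 1, i = 0.
Intersections between consecutive envelope lines give the roots: for adjacent envelope indices i < j the intersection is x = (a_i − a_j) / (j − i). Reading off the sorted break points: {-6, -4, 0}.
Verification: at each break x_0, at least two indices attain the minimum of min_i(a_i + i · x_0).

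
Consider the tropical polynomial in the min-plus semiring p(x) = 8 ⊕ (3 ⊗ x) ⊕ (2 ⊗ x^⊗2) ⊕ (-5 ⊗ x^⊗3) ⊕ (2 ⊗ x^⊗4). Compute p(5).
p(5) = 8

A tropical monomial a ⊗ x^⊗i evaluates to a + i · x. Evaluating each term at x = 5:
  Term 0 contributes 8 + 0 · 5 = 8
  Term 1 contributes 3 + 1 · 5 = 8
  Term 2 contributes 2 + 2 · 5 = 12
  Term 3 contributes -5 + 3 · 5 = 10
  Term 4 contributes 2 + 4 · 5 = 22
p(5) = ⊕ of these = min[8, 8, 12, 10, 22] = 8.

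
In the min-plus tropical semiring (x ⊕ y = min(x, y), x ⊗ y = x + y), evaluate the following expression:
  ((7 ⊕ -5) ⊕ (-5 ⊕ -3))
((7 ⊕ -5) ⊕ (-5 ⊕ -3)) = -5

Expand innermost to outermost. Recall ⊕ takes the minimum of its arguments and ⊗ takes their sum. Working out the expression ((7 ⊕ -5) ⊕ (-5 ⊕ -3)) gives -5.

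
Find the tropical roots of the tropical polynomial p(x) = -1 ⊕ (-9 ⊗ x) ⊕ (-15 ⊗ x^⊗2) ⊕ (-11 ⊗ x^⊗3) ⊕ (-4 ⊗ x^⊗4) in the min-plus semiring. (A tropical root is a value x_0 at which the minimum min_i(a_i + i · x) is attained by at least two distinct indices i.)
Roots: {-7, -4, 6, 8}

Each tropical root is a break point of the lower envelope of the lines y = a_i + i · x (there are 5 lines, with slopes 0, 1, ..., 4). Only the lines that attain the minimum somewhere contribute to roots; other lines are dominated. Here the surviving (envelope) indices are i = 4, i = 3, i = 2, i = 1, i = 0.
Intersections between consecutive envelope lines give the roots: for adjacent envelope indices i < j the intersection is x = (a_i − a_j) / (j − i). Reading off the sorted break points: {-7, -4, 6, 8}.
Verification: at each break x_0, at least two indices attain the minimum of min_i(a_i + i · x_0).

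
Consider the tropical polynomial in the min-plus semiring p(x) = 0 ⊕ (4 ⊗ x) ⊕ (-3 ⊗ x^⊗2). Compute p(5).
p(5) = 0

A tropical monomial a ⊗ x^⊗i evaluates to a + i · x. Evaluating each term at x = 5:
  Term 0 contributes 0 + 0 · 5 = 0
  Term 1 contributes 4 + 1 · 5 = 9
  Term 2 contributes -3 + 2 · 5 = 7
p(5) = ⊕ of these = min[0, 9, 7] = 0.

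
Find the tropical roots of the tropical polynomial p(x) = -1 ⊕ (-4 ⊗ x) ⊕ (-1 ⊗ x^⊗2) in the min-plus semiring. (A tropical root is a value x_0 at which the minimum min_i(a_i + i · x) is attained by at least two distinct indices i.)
Roots: {-3, 3}

Each tropical root is a break point of the lower envelope of the lines y = a_i + i · x (there are 3 lines, with slopes 0, 1, ..., 2). Only the lines that attain the minimum somewhere contribute to roots; other lines are dominated. Here the surviving (envelope) indices are i = 2, i = 1, i = 0.
Intersections between consecutive envelope lines give the roots: for adjacent envelope indices i < j the intersection is x = (a_i − a_j) / (j − i). Reading off the sorted break points: {-3, 3}.
Verification: at each break x_0, at least two indices attain the minimum of min_i(a_i + i · x_0).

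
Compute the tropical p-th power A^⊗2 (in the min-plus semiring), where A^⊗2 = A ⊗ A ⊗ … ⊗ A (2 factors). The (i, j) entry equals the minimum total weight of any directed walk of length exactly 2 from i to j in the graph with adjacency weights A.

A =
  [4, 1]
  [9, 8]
A^⊗2 =
  [8, 5]
  [13, 10]

Each entry (A^⊗2)_ij equals the minimum over all length-2 walks i = v_0 → v_1 → … → v_2 = j of Σ_t A[v_t][v_{t+1}]. For example, for (i, j) = (0, 1) we minimise over 2 possible intermediate vertex sequences; the minimum is 5, attained along the walk 0 → 0 → 1.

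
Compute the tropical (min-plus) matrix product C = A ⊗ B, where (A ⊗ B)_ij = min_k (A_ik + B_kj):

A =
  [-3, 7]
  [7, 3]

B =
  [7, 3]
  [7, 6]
A ⊗ B =
  [4, 0]
  [10, 9]

Apply the min-plus product entry-by-entry:
  C[0][0] = min over k of (A[0][0] + B[0][0] = -3 + 7 = 4, A[0][1] + B[1][0] = 7 + 7 = 14) = 4 (attained at k = 0)
  C[0][1] = min over k of (A[0][0] + B[0][1] = -3 + 3 = 0, A[0][1] + B[1][1] = 7 + 6 = 13) = 0 (attained at k = 0)
  C[1][0] = min over k of (A[1][0] + B[0][0] = 7 + 7 = 14, A[1][1] + B[1][0] = 3 + 7 = 10) = 10 (attained at k = 1)
  C[1][1] = min over k of (A[1][0] + B[0][1] = 7 + 3 = 10, A[1][1] + B[1][1] = 3 + 6 = 9) = 9 (attained at k = 1)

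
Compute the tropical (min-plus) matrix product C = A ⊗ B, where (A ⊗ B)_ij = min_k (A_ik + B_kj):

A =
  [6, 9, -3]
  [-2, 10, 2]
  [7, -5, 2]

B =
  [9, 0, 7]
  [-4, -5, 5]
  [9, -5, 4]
A ⊗ B =
  [5, -8, 1]
  [6, -3, 5]
  [-9, -10, 0]

Apply the min-plus product entry-by-entry:
  C[0][0] = min over k of (A[0][0] + B[0][0] = 6 + 9 = 15, A[0][1] + B[1][0] = 9 + -4 = 5, A[0][2] + B[2][0] = -3 + 9 = 6) = 5 (attained at k = 1)
  C[0][1] = min over k of (A[0][0] + B[0][1] = 6 + 0 = 6, A[0][1] + B[1][1] = 9 + -5 = 4, A[0][2] + B[2][1] = -3 + -5 = -8) = -8 (attained at k = 2)
  C[0][2] = min over k of (A[0][0] + B[0][2] = 6 + 7 = 13, A[0][1] + B[1][2] = 9 + 5 = 14, A[0][2] + B[2][2] = -3 + 4 = 1) = 1 (attained at k = 2)
  C[1][0] = min over k of (A[1][0] + B[0][0] = -2 + 9 = 7, A[1][1] + B[1][0] = 10 + -4 = 6, A[1][2] + B[2][0] = 2 + 9 = 11) = 6 (attained at k = 1)
  C[1][1] = min over k of (A[1][0] + B[0][1] = -2 + 0 = -2, A[1][1] + B[1][1] = 10 + -5 = 5, A[1][2] + B[2][1] = 2 + -5 = -3) = -3 (attained at k = 2)
  C[1][2] = min over k of (A[1][0] + B[0][2] = -2 + 7 = 5, A[1][1] + B[1][2] = 10 + 5 = 15, A[1][2] + B[2][2] = 2 + 4 = 6) = 5 (attained at k = 0)
  C[2][0] = min over k of (A[2][0] + B[0][0] = 7 + 9 = 16, A[2][1] + B[1][0] = -5 + -4 = -9, A[2][2] + B[2][0] = 2 + 9 = 11) = -9 (attained at k = 1)
  C[2][1] = min over k of (A[2][0] + B[0][1] = 7 + 0 = 7, A[2][1] + B[1][1] = -5 + -5 = -10, A[2][2] + B[2][1] = 2 + -5 = -3) = -10 (attained at k = 1)
  C[2][2] = min over k of (A[2][0] + B[0][2] = 7 + 7 = 14, A[2][1] + B[1][2] = -5 + 5 = 0, A[2][2] + B[2][2] = 2 + 4 = 6) = 0 (attained at k = 1)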